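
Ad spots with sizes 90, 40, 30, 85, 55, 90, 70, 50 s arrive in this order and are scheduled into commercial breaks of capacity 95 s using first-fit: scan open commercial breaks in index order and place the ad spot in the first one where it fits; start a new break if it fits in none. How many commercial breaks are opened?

  90 → break 1 (new)  [load 90/95]
  40 → break 2 (new)  [load 40/95]
  30 → break 2  [load 70/95]
  85 → break 3 (new)  [load 85/95]
  55 → break 4 (new)  [load 55/95]
  90 → break 5 (new)  [load 90/95]
  70 → break 6 (new)  [load 70/95]
  50 → break 7 (new)  [load 50/95]
7 commercial breaks opened.

7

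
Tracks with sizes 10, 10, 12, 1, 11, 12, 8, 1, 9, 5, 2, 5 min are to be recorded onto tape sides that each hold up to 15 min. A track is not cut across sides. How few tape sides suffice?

Total = 12 + 12 + 11 + 10 + 10 + 9 + 8 + 5 + 5 + 2 + 1 + 1 = 86 min.
Lower bound: ⌈86/15⌉ = 6 tape sides.
Also, 7 tracks each exceed 15/2 min, and no two of those can share a side, so at least 7 tape sides are needed.
A packing using 7 tape sides:
  side 1: 12 + 2 + 1 = 15
  side 2: 12 + 1 = 13
  side 3: 11 = 11
  side 4: 10 + 5 = 15
  side 5: 10 + 5 = 15
  side 6: 9 = 9
  side 7: 8 = 8
This matches the lower bound, so 7 is optimal.

7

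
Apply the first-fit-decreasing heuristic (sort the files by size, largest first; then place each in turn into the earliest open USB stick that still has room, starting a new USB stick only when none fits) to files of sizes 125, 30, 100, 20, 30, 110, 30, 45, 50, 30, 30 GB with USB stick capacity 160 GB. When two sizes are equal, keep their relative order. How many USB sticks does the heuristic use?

Sorted descending: 125, 110, 100, 50, 45, 30, 30, 30, 30, 30, 20.
  125 → USB stick 1 (new)  [load 125/160]
  110 → USB stick 2 (new)  [load 110/160]
  100 → USB stick 3 (new)  [load 100/160]
  50 → USB stick 2  [load 160/160]
  45 → USB stick 3  [load 145/160]
  30 → USB stick 1  [load 155/160]
  30 → USB stick 4 (new)  [load 30/160]
  30 → USB stick 4  [load 60/160]
  30 → USB stick 4  [load 90/160]
  30 → USB stick 4  [load 120/160]
  20 → USB stick 4  [load 140/160]
4 USB sticks opened.

4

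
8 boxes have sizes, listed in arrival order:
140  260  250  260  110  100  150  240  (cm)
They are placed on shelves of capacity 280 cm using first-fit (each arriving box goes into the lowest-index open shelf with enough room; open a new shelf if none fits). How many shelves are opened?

6

  140 → shelf 1 (new)  [load 140/280]
  260 → shelf 2 (new)  [load 260/280]
  250 → shelf 3 (new)  [load 250/280]
  260 → shelf 4 (new)  [load 260/280]
  110 → shelf 1  [load 250/280]
  100 → shelf 5 (new)  [load 100/280]
  150 → shelf 5  [load 250/280]
  240 → shelf 6 (new)  [load 240/280]
6 shelves opened.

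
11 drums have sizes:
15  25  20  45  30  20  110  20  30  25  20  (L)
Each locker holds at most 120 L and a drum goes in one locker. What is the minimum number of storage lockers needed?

4

Total = 110 + 45 + 30 + 30 + 25 + 25 + 20 + 20 + 20 + 20 + 15 = 360 L.
Lower bound: ⌈360/120⌉ = 3 storage lockers.
A packing using 4 storage lockers:
  locker 1: 110 = 110
  locker 2: 45 + 30 + 30 + 15 = 120
  locker 3: 25 + 25 + 20 + 20 + 20 = 110
  locker 4: 20 = 20
No arrangement into 3 storage lockers stays within capacity, so 4 is optimal.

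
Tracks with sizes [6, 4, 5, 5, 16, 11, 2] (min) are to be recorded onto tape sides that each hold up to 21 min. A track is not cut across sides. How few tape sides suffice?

Total = 16 + 11 + 6 + 5 + 5 + 4 + 2 = 49 min.
Lower bound: ⌈49/21⌉ = 3 tape sides.
A packing using 3 tape sides:
  side 1: 16 + 5 = 21
  side 2: 11 + 6 + 4 = 21
  side 3: 5 + 2 = 7
This matches the lower bound, so 3 is optimal.

3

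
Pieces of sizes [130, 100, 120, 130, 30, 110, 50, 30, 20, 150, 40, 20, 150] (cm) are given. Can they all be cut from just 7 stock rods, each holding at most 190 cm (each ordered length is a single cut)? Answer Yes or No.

A valid assignment using 7 stock rods:
  stock rod 1: 150 + 40 = 190
  stock rod 2: 150 + 30 = 180
  stock rod 3: 130 + 50 = 180
  stock rod 4: 130 + 30 + 20 = 180
  stock rod 5: 120 + 20 = 140
  stock rod 6: 110 = 110
  stock rod 7: 100 = 100
Every load is within 190 cm, so 7 stock rods suffice.

Yes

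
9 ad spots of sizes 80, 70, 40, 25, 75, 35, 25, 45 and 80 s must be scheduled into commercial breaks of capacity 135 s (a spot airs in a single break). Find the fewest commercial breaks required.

Total = 80 + 80 + 75 + 70 + 45 + 40 + 35 + 25 + 25 = 475 s.
Lower bound: ⌈475/135⌉ = 4 commercial breaks.
A packing using 4 commercial breaks:
  break 1: 80 + 45 = 125
  break 2: 80 + 40 = 120
  break 3: 75 + 35 + 25 = 135
  break 4: 70 + 25 = 95
This matches the lower bound, so 4 is optimal.

4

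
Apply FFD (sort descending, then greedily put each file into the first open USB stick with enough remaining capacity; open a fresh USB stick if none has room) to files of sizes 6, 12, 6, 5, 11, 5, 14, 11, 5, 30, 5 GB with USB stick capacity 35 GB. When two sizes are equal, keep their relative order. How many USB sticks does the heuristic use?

Sorted descending: 30, 14, 12, 11, 11, 6, 6, 5, 5, 5, 5.
  30 → USB stick 1 (new)  [load 30/35]
  14 → USB stick 2 (new)  [load 14/35]
  12 → USB stick 2  [load 26/35]
  11 → USB stick 3 (new)  [load 11/35]
  11 → USB stick 3  [load 22/35]
  6 → USB stick 2  [load 32/35]
  6 → USB stick 3  [load 28/35]
  5 → USB stick 1  [load 35/35]
  5 → USB stick 3  [load 33/35]
  5 → USB stick 4 (new)  [load 5/35]
  5 → USB stick 4  [load 10/35]
4 USB sticks opened.

4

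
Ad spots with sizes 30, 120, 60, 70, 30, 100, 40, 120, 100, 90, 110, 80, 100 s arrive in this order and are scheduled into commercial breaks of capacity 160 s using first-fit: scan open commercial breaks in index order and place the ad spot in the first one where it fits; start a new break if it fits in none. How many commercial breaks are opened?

  30 → break 1 (new)  [load 30/160]
  120 → break 1  [load 150/160]
  60 → break 2 (new)  [load 60/160]
  70 → break 2  [load 130/160]
  30 → break 2  [load 160/160]
  100 → break 3 (new)  [load 100/160]
  40 → break 3  [load 140/160]
  120 → break 4 (new)  [load 120/160]
  100 → break 5 (new)  [load 100/160]
  90 → break 6 (new)  [load 90/160]
  110 → break 7 (new)  [load 110/160]
  80 → break 8 (new)  [load 80/160]
  100 → break 9 (new)  [load 100/160]
9 commercial breaks opened.

9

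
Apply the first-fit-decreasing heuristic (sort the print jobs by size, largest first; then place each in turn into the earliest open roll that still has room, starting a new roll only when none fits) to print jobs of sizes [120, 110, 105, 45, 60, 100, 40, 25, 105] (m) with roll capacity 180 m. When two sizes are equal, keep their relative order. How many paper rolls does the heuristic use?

Sorted descending: 120, 110, 105, 105, 100, 60, 45, 40, 25.
  120 → roll 1 (new)  [load 120/180]
  110 → roll 2 (new)  [load 110/180]
  105 → roll 3 (new)  [load 105/180]
  105 → roll 4 (new)  [load 105/180]
  100 → roll 5 (new)  [load 100/180]
  60 → roll 1  [load 180/180]
  45 → roll 2  [load 155/180]
  40 → roll 3  [load 145/180]
  25 → roll 2  [load 180/180]
5 paper rolls opened.

5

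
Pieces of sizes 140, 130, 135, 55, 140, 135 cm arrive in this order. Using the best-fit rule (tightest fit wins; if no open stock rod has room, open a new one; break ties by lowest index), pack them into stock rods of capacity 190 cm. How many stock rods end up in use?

5

  140 → stock rod 1 (new)  [load 140/190]
  130 → stock rod 2 (new)  [load 130/190]
  135 → stock rod 3 (new)  [load 135/190]
  55 → stock rod 3  [load 190/190]
  140 → stock rod 4 (new)  [load 140/190]
  135 → stock rod 5 (new)  [load 135/190]
5 stock rods opened.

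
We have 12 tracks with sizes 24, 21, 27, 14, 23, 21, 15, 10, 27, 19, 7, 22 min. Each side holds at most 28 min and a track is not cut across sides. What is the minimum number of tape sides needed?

Total = 27 + 27 + 24 + 23 + 22 + 21 + 21 + 19 + 15 + 14 + 10 + 7 = 230 min.
Lower bound: ⌈230/28⌉ = 9 tape sides.
A packing using 10 tape sides:
  side 1: 27 = 27
  side 2: 27 = 27
  side 3: 24 = 24
  side 4: 23 = 23
  side 5: 22 = 22
  side 6: 21 + 7 = 28
  side 7: 21 = 21
  side 8: 19 = 19
  side 9: 15 + 10 = 25
  side 10: 14 = 14
No arrangement into 9 tape sides stays within capacity, so 10 is optimal.

10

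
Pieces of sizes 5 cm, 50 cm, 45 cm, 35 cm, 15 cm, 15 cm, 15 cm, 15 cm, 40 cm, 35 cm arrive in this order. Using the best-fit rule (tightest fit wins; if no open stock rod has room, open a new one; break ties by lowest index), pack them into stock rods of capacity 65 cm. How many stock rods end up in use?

5

  5 → stock rod 1 (new)  [load 5/65]
  50 → stock rod 1  [load 55/65]
  45 → stock rod 2 (new)  [load 45/65]
  35 → stock rod 3 (new)  [load 35/65]
  15 → stock rod 2  [load 60/65]
  15 → stock rod 3  [load 50/65]
  15 → stock rod 3  [load 65/65]
  15 → stock rod 4 (new)  [load 15/65]
  40 → stock rod 4  [load 55/65]
  35 → stock rod 5 (new)  [load 35/65]
5 stock rods opened.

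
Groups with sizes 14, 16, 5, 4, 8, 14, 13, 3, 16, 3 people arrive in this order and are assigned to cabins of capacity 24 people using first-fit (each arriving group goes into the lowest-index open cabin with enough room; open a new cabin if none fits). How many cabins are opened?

  14 → cabin 1 (new)  [load 14/24]
  16 → cabin 2 (new)  [load 16/24]
  5 → cabin 1  [load 19/24]
  4 → cabin 1  [load 23/24]
  8 → cabin 2  [load 24/24]
  14 → cabin 3 (new)  [load 14/24]
  13 → cabin 4 (new)  [load 13/24]
  3 → cabin 3  [load 17/24]
  16 → cabin 5 (new)  [load 16/24]
  3 → cabin 3  [load 20/24]
5 cabins opened.

5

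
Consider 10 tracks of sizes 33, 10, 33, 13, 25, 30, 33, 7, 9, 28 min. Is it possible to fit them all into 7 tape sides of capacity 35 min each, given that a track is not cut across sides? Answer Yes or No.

Yes

A valid assignment using 7 tape sides:
  side 1: 33 = 33
  side 2: 33 = 33
  side 3: 33 = 33
  side 4: 30 = 30
  side 5: 28 + 7 = 35
  side 6: 25 + 10 = 35
  side 7: 13 + 9 = 22
Every load is within 35 min, so 7 tape sides suffice.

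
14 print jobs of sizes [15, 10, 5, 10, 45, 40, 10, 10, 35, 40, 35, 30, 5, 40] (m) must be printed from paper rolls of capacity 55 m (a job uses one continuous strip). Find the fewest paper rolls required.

Total = 45 + 40 + 40 + 40 + 35 + 35 + 30 + 15 + 10 + 10 + 10 + 10 + 5 + 5 = 330 m.
Lower bound: ⌈330/55⌉ = 6 paper rolls.
Also, 7 print jobs each exceed 55/2 m, and no two of those can share a roll, so at least 7 paper rolls are needed.
A packing using 7 paper rolls:
  roll 1: 45 + 10 = 55
  roll 2: 40 + 15 = 55
  roll 3: 40 + 10 + 5 = 55
  roll 4: 40 + 10 + 5 = 55
  roll 5: 35 + 10 = 45
  roll 6: 35 = 35
  roll 7: 30 = 30
This matches the lower bound, so 7 is optimal.

7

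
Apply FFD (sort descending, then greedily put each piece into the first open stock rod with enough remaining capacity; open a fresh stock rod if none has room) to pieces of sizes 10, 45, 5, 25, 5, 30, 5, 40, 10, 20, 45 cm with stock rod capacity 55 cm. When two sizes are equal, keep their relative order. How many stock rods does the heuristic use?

5

Sorted descending: 45, 45, 40, 30, 25, 20, 10, 10, 5, 5, 5.
  45 → stock rod 1 (new)  [load 45/55]
  45 → stock rod 2 (new)  [load 45/55]
  40 → stock rod 3 (new)  [load 40/55]
  30 → stock rod 4 (new)  [load 30/55]
  25 → stock rod 4  [load 55/55]
  20 → stock rod 5 (new)  [load 20/55]
  10 → stock rod 1  [load 55/55]
  10 → stock rod 2  [load 55/55]
  5 → stock rod 3  [load 45/55]
  5 → stock rod 3  [load 50/55]
  5 → stock rod 3  [load 55/55]
5 stock rods opened.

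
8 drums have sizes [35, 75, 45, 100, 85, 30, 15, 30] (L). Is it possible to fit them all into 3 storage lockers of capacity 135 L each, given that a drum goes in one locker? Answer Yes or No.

No

Total = 415 L; ⌈415/135⌉ = 4.
At least 4 storage lockers are required, but only 3 are allowed.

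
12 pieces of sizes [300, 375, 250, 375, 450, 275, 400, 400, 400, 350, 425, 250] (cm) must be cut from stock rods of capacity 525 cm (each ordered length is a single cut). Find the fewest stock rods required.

11

Total = 450 + 425 + 400 + 400 + 400 + 375 + 375 + 350 + 300 + 275 + 250 + 250 = 4250 cm.
Lower bound: ⌈4250/525⌉ = 9 stock rods.
Also, 10 pieces each exceed 525/2 cm, and no two of those can share a stock rod, so at least 10 stock rods are needed.
A packing using 11 stock rods:
  stock rod 1: 450 = 450
  stock rod 2: 425 = 425
  stock rod 3: 400 = 400
  stock rod 4: 400 = 400
  stock rod 5: 400 = 400
  stock rod 6: 375 = 375
  stock rod 7: 375 = 375
  stock rod 8: 350 = 350
  stock rod 9: 300 = 300
  stock rod 10: 275 + 250 = 525
  stock rod 11: 250 = 250
No arrangement into 10 stock rods stays within capacity, so 11 is optimal.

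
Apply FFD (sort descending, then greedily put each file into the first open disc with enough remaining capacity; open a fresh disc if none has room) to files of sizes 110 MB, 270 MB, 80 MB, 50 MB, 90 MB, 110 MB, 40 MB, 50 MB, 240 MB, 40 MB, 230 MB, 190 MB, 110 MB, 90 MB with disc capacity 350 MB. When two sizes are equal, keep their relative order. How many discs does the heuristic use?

Sorted descending: 270, 240, 230, 190, 110, 110, 110, 90, 90, 80, 50, 50, 40, 40.
  270 → disc 1 (new)  [load 270/350]
  240 → disc 2 (new)  [load 240/350]
  230 → disc 3 (new)  [load 230/350]
  190 → disc 4 (new)  [load 190/350]
  110 → disc 2  [load 350/350]
  110 → disc 3  [load 340/350]
  110 → disc 4  [load 300/350]
  90 → disc 5 (new)  [load 90/350]
  90 → disc 5  [load 180/350]
  80 → disc 1  [load 350/350]
  50 → disc 4  [load 350/350]
  50 → disc 5  [load 230/350]
  40 → disc 5  [load 270/350]
  40 → disc 5  [load 310/350]
5 discs opened.

5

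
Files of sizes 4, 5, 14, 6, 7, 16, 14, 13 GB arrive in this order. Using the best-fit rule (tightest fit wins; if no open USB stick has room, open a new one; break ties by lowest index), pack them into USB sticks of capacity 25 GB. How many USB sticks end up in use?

  4 → USB stick 1 (new)  [load 4/25]
  5 → USB stick 1  [load 9/25]
  14 → USB stick 1  [load 23/25]
  6 → USB stick 2 (new)  [load 6/25]
  7 → USB stick 2  [load 13/25]
  16 → USB stick 3 (new)  [load 16/25]
  14 → USB stick 4 (new)  [load 14/25]
  13 → USB stick 5 (new)  [load 13/25]
5 USB sticks opened.

5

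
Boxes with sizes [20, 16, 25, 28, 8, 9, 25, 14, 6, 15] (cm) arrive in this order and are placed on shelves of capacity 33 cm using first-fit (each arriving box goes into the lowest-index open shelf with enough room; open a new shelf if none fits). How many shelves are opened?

  20 → shelf 1 (new)  [load 20/33]
  16 → shelf 2 (new)  [load 16/33]
  25 → shelf 3 (new)  [load 25/33]
  28 → shelf 4 (new)  [load 28/33]
  8 → shelf 1  [load 28/33]
  9 → shelf 2  [load 25/33]
  25 → shelf 5 (new)  [load 25/33]
  14 → shelf 6 (new)  [load 14/33]
  6 → shelf 2  [load 31/33]
  15 → shelf 6  [load 29/33]
6 shelves opened.

6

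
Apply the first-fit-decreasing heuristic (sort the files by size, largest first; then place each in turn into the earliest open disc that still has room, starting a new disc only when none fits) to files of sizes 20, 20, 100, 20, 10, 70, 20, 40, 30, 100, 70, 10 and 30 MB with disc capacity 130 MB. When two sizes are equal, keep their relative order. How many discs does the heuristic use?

Sorted descending: 100, 100, 70, 70, 40, 30, 30, 20, 20, 20, 20, 10, 10.
  100 → disc 1 (new)  [load 100/130]
  100 → disc 2 (new)  [load 100/130]
  70 → disc 3 (new)  [load 70/130]
  70 → disc 4 (new)  [load 70/130]
  40 → disc 3  [load 110/130]
  30 → disc 1  [load 130/130]
  30 → disc 2  [load 130/130]
  20 → disc 3  [load 130/130]
  20 → disc 4  [load 90/130]
  20 → disc 4  [load 110/130]
  20 → disc 4  [load 130/130]
  10 → disc 5 (new)  [load 10/130]
  10 → disc 5  [load 20/130]
5 discs opened.

5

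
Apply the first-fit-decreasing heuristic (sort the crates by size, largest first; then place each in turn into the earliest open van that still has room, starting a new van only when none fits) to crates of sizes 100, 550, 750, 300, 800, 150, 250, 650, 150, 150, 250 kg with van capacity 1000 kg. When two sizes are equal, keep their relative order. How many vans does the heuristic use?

5

Sorted descending: 800, 750, 650, 550, 300, 250, 250, 150, 150, 150, 100.
  800 → van 1 (new)  [load 800/1000]
  750 → van 2 (new)  [load 750/1000]
  650 → van 3 (new)  [load 650/1000]
  550 → van 4 (new)  [load 550/1000]
  300 → van 3  [load 950/1000]
  250 → van 2  [load 1000/1000]
  250 → van 4  [load 800/1000]
  150 → van 1  [load 950/1000]
  150 → van 4  [load 950/1000]
  150 → van 5 (new)  [load 150/1000]
  100 → van 5  [load 250/1000]
5 vans opened.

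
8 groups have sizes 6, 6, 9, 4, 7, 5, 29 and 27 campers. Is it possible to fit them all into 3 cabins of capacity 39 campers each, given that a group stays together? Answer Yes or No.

A valid assignment using 3 cabins:
  cabin 1: 29 + 9 = 38
  cabin 2: 27 + 7 + 5 = 39
  cabin 3: 6 + 6 + 4 = 16
Every load is within 39 campers, so 3 cabins suffice.

Yes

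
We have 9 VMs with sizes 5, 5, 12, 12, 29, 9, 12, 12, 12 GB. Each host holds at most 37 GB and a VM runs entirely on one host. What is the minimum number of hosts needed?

Total = 29 + 12 + 12 + 12 + 12 + 12 + 9 + 5 + 5 = 108 GB.
Lower bound: ⌈108/37⌉ = 3 hosts.
A packing using 4 hosts:
  host 1: 29 + 5 = 34
  host 2: 12 + 12 + 12 = 36
  host 3: 12 + 12 + 9 = 33
  host 4: 5 = 5
No arrangement into 3 hosts stays within capacity, so 4 is optimal.

4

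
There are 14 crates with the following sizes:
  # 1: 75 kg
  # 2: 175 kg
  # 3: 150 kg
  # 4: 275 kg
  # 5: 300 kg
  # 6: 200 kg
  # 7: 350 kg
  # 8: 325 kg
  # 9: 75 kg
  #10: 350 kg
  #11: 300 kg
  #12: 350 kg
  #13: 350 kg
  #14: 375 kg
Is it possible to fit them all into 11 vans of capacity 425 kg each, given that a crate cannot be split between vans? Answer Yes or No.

A valid assignment using 10 vans:
  van 1: 375 = 375
  van 2: 350 + 75 = 425
  van 3: 350 + 75 = 425
  van 4: 350 = 350
  van 5: 350 = 350
  van 6: 325 = 325
  van 7: 300 = 300
  van 8: 300 = 300
  van 9: 275 + 150 = 425
  van 10: 200 + 175 = 375
That uses only 10 ≤ 11, so 11 vans are enough.

Yes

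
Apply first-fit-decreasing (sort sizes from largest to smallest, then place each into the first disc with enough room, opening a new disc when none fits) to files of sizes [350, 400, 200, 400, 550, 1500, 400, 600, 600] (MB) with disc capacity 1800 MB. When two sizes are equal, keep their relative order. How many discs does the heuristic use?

Sorted descending: 1500, 600, 600, 550, 400, 400, 400, 350, 200.
  1500 → disc 1 (new)  [load 1500/1800]
  600 → disc 2 (new)  [load 600/1800]
  600 → disc 2  [load 1200/1800]
  550 → disc 2  [load 1750/1800]
  400 → disc 3 (new)  [load 400/1800]
  400 → disc 3  [load 800/1800]
  400 → disc 3  [load 1200/1800]
  350 → disc 3  [load 1550/1800]
  200 → disc 1  [load 1700/1800]
3 discs opened.

3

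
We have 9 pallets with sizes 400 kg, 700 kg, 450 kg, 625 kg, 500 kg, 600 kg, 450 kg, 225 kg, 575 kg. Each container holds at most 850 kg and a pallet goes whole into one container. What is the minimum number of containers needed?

7

Total = 700 + 625 + 600 + 575 + 500 + 450 + 450 + 400 + 225 = 4525 kg.
Lower bound: ⌈4525/850⌉ = 6 containers.
Also, 7 pallets each exceed 425 kg, and no two of those can share a container, so at least 7 containers are needed.
A packing using 7 containers:
  container 1: 700 = 700
  container 2: 625 + 225 = 850
  container 3: 600 = 600
  container 4: 575 = 575
  container 5: 500 = 500
  container 6: 450 + 400 = 850
  container 7: 450 = 450
This matches the lower bound, so 7 is optimal.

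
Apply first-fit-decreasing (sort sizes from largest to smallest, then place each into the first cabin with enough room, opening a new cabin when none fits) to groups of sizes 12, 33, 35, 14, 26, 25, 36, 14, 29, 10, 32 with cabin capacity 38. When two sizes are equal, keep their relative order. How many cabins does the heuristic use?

8

Sorted descending: 36, 35, 33, 32, 29, 26, 25, 14, 14, 12, 10.
  36 → cabin 1 (new)  [load 36/38]
  35 → cabin 2 (new)  [load 35/38]
  33 → cabin 3 (new)  [load 33/38]
  32 → cabin 4 (new)  [load 32/38]
  29 → cabin 5 (new)  [load 29/38]
  26 → cabin 6 (new)  [load 26/38]
  25 → cabin 7 (new)  [load 25/38]
  14 → cabin 8 (new)  [load 14/38]
  14 → cabin 8  [load 28/38]
  12 → cabin 6  [load 38/38]
  10 → cabin 7  [load 35/38]
8 cabins opened.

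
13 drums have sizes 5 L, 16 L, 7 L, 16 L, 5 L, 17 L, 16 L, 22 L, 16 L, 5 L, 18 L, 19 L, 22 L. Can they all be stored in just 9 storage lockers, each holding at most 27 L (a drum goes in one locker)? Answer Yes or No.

Yes

A valid assignment using 9 storage lockers:
  locker 1: 22 + 5 = 27
  locker 2: 22 + 5 = 27
  locker 3: 19 + 7 = 26
  locker 4: 18 + 5 = 23
  locker 5: 17 = 17
  locker 6: 16 = 16
  locker 7: 16 = 16
  locker 8: 16 = 16
  locker 9: 16 = 16
Every load is within 27 L, so 9 storage lockers suffice.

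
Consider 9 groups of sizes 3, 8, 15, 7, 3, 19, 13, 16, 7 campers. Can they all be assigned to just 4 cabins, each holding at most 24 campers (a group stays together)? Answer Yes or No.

Yes

A valid assignment using 4 cabins:
  cabin 1: 19 + 3 = 22
  cabin 2: 16 + 8 = 24
  cabin 3: 15 + 7 = 22
  cabin 4: 13 + 7 + 3 = 23
Every load is within 24 campers, so 4 cabins suffice.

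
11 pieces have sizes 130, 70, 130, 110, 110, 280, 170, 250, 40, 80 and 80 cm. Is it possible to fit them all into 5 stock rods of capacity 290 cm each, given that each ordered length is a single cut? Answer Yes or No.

No

Total = 1450 cm; ⌈1450/290⌉ = 5.
The bound of 5 does not rule out 5, but exhaustive search shows no assignment into 5 stock rods of capacity 290 cm exists — the minimum is 6.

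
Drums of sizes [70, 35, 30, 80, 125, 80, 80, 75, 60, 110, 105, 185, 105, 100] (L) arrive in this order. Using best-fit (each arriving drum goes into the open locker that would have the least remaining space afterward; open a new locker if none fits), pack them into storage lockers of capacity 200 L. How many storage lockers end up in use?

  70 → locker 1 (new)  [load 70/200]
  35 → locker 1  [load 105/200]
  30 → locker 1  [load 135/200]
  80 → locker 2 (new)  [load 80/200]
  125 → locker 3 (new)  [load 125/200]
  80 → locker 2  [load 160/200]
  80 → locker 4 (new)  [load 80/200]
  75 → locker 3  [load 200/200]
  60 → locker 1  [load 195/200]
  110 → locker 4  [load 190/200]
  105 → locker 5 (new)  [load 105/200]
  185 → locker 6 (new)  [load 185/200]
  105 → locker 7 (new)  [load 105/200]
  100 → locker 8 (new)  [load 100/200]
8 storage lockers opened.

8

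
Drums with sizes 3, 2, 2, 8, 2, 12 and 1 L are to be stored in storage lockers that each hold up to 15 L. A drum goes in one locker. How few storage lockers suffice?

2

Total = 12 + 8 + 3 + 2 + 2 + 2 + 1 = 30 L.
Lower bound: ⌈30/15⌉ = 2 storage lockers.
A packing using 2 storage lockers:
  locker 1: 12 + 3 = 15
  locker 2: 8 + 2 + 2 + 2 + 1 = 15
This matches the lower bound, so 2 is optimal.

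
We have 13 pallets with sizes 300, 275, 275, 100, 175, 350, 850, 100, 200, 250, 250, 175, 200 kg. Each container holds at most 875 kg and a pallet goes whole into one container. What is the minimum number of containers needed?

Total = 850 + 350 + 300 + 275 + 275 + 250 + 250 + 200 + 200 + 175 + 175 + 100 + 100 = 3500 kg.
Lower bound: ⌈3500/875⌉ = 4 containers.
A packing using 5 containers:
  container 1: 850 = 850
  container 2: 350 + 300 + 200 = 850
  container 3: 275 + 275 + 250 = 800
  container 4: 250 + 200 + 175 + 175 = 800
  container 5: 100 + 100 = 200
No arrangement into 4 containers stays within capacity, so 5 is optimal.

5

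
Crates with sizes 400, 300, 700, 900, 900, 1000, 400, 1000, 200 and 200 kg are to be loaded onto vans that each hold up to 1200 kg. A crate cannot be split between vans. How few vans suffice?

Total = 1000 + 1000 + 900 + 900 + 700 + 400 + 400 + 300 + 200 + 200 = 6000 kg.
Lower bound: ⌈6000/1200⌉ = 5 vans.
A packing using 6 vans:
  van 1: 1000 + 200 = 1200
  van 2: 1000 + 200 = 1200
  van 3: 900 + 300 = 1200
  van 4: 900 = 900
  van 5: 700 + 400 = 1100
  van 6: 400 = 400
No arrangement into 5 vans stays within capacity, so 6 is optimal.

6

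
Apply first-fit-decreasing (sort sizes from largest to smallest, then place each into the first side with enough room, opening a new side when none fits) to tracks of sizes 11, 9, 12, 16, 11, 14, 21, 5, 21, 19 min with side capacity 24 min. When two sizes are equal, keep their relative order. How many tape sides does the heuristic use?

Sorted descending: 21, 21, 19, 16, 14, 12, 11, 11, 9, 5.
  21 → side 1 (new)  [load 21/24]
  21 → side 2 (new)  [load 21/24]
  19 → side 3 (new)  [load 19/24]
  16 → side 4 (new)  [load 16/24]
  14 → side 5 (new)  [load 14/24]
  12 → side 6 (new)  [load 12/24]
  11 → side 6  [load 23/24]
  11 → side 7 (new)  [load 11/24]
  9 → side 5  [load 23/24]
  5 → side 3  [load 24/24]
7 tape sides opened.

7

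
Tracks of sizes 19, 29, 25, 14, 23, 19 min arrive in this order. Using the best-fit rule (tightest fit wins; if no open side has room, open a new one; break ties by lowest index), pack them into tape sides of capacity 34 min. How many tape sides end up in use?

5

  19 → side 1 (new)  [load 19/34]
  29 → side 2 (new)  [load 29/34]
  25 → side 3 (new)  [load 25/34]
  14 → side 1  [load 33/34]
  23 → side 4 (new)  [load 23/34]
  19 → side 5 (new)  [load 19/34]
5 tape sides opened.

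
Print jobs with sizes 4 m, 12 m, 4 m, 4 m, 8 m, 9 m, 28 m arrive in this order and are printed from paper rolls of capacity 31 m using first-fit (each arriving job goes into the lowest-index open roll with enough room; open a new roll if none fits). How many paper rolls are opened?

3

  4 → roll 1 (new)  [load 4/31]
  12 → roll 1  [load 16/31]
  4 → roll 1  [load 20/31]
  4 → roll 1  [load 24/31]
  8 → roll 2 (new)  [load 8/31]
  9 → roll 2  [load 17/31]
  28 → roll 3 (new)  [load 28/31]
3 paper rolls opened.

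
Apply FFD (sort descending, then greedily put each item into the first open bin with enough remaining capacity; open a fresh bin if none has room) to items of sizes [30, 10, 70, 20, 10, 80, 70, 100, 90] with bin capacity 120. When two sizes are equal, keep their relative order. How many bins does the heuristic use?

Sorted descending: 100, 90, 80, 70, 70, 30, 20, 10, 10.
  100 → bin 1 (new)  [load 100/120]
  90 → bin 2 (new)  [load 90/120]
  80 → bin 3 (new)  [load 80/120]
  70 → bin 4 (new)  [load 70/120]
  70 → bin 5 (new)  [load 70/120]
  30 → bin 2  [load 120/120]
  20 → bin 1  [load 120/120]
  10 → bin 3  [load 90/120]
  10 → bin 3  [load 100/120]
5 bins opened.

5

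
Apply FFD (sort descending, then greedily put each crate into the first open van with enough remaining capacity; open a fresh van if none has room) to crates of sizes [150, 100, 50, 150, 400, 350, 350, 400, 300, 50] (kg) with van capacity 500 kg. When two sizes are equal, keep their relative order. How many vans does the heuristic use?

5

Sorted descending: 400, 400, 350, 350, 300, 150, 150, 100, 50, 50.
  400 → van 1 (new)  [load 400/500]
  400 → van 2 (new)  [load 400/500]
  350 → van 3 (new)  [load 350/500]
  350 → van 4 (new)  [load 350/500]
  300 → van 5 (new)  [load 300/500]
  150 → van 3  [load 500/500]
  150 → van 4  [load 500/500]
  100 → van 1  [load 500/500]
  50 → van 2  [load 450/500]
  50 → van 2  [load 500/500]
5 vans opened.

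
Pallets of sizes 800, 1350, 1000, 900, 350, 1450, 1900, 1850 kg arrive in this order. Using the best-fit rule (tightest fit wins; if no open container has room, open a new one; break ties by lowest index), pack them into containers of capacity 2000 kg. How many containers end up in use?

  800 → container 1 (new)  [load 800/2000]
  1350 → container 2 (new)  [load 1350/2000]
  1000 → container 1  [load 1800/2000]
  900 → container 3 (new)  [load 900/2000]
  350 → container 2  [load 1700/2000]
  1450 → container 4 (new)  [load 1450/2000]
  1900 → container 5 (new)  [load 1900/2000]
  1850 → container 6 (new)  [load 1850/2000]
6 containers opened.

6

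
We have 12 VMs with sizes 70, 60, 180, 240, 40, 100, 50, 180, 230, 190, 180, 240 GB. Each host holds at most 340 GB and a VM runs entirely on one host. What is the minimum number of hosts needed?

Total = 240 + 240 + 230 + 190 + 180 + 180 + 180 + 100 + 70 + 60 + 50 + 40 = 1760 GB.
Lower bound: ⌈1760/340⌉ = 6 hosts.
Also, 7 VMs each exceed 170 GB, and no two of those can share a host, so at least 7 hosts are needed.
A packing using 7 hosts:
  host 1: 240 + 100 = 340
  host 2: 240 + 70 = 310
  host 3: 230 + 60 + 50 = 340
  host 4: 190 + 40 = 230
  host 5: 180 = 180
  host 6: 180 = 180
  host 7: 180 = 180
This matches the lower bound, so 7 is optimal.

7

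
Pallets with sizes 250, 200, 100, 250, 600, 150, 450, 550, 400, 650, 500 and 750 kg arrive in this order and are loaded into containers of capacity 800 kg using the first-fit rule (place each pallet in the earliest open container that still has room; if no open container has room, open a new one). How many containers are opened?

8

  250 → container 1 (new)  [load 250/800]
  200 → container 1  [load 450/800]
  100 → container 1  [load 550/800]
  250 → container 1  [load 800/800]
  600 → container 2 (new)  [load 600/800]
  150 → container 2  [load 750/800]
  450 → container 3 (new)  [load 450/800]
  550 → container 4 (new)  [load 550/800]
  400 → container 5 (new)  [load 400/800]
  650 → container 6 (new)  [load 650/800]
  500 → container 7 (new)  [load 500/800]
  750 → container 8 (new)  [load 750/800]
8 containers opened.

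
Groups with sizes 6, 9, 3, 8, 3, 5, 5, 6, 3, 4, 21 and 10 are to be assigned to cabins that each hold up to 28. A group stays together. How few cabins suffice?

3

Total = 21 + 10 + 9 + 8 + 6 + 6 + 5 + 5 + 4 + 3 + 3 + 3 = 83.
Lower bound: ⌈83/28⌉ = 3 cabins.
A packing using 3 cabins:
  cabin 1: 21 + 4 + 3 = 28
  cabin 2: 10 + 9 + 8 = 27
  cabin 3: 6 + 6 + 5 + 5 + 3 + 3 = 28
This matches the lower bound, so 3 is optimal.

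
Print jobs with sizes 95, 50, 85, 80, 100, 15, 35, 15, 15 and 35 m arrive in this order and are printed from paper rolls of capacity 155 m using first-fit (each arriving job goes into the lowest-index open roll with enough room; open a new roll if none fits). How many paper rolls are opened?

4

  95 → roll 1 (new)  [load 95/155]
  50 → roll 1  [load 145/155]
  85 → roll 2 (new)  [load 85/155]
  80 → roll 3 (new)  [load 80/155]
  100 → roll 4 (new)  [load 100/155]
  15 → roll 2  [load 100/155]
  35 → roll 2  [load 135/155]
  15 → roll 2  [load 150/155]
  15 → roll 3  [load 95/155]
  35 → roll 3  [load 130/155]
4 paper rolls opened.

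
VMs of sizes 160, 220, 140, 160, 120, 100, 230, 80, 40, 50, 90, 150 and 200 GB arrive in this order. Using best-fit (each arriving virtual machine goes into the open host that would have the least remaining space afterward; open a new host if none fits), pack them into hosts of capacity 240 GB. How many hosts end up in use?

8

  160 → host 1 (new)  [load 160/240]
  220 → host 2 (new)  [load 220/240]
  140 → host 3 (new)  [load 140/240]
  160 → host 4 (new)  [load 160/240]
  120 → host 5 (new)  [load 120/240]
  100 → host 3  [load 240/240]
  230 → host 6 (new)  [load 230/240]
  80 → host 1  [load 240/240]
  40 → host 4  [load 200/240]
  50 → host 5  [load 170/240]
  90 → host 7 (new)  [load 90/240]
  150 → host 7  [load 240/240]
  200 → host 8 (new)  [load 200/240]
8 hosts opened.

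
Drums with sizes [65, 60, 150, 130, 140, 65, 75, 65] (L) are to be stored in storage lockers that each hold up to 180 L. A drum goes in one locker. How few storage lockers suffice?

Total = 150 + 140 + 130 + 75 + 65 + 65 + 65 + 60 = 750 L.
Lower bound: ⌈750/180⌉ = 5 storage lockers.
A packing using 6 storage lockers:
  locker 1: 150 = 150
  locker 2: 140 = 140
  locker 3: 130 = 130
  locker 4: 75 + 65 = 140
  locker 5: 65 + 65 = 130
  locker 6: 60 = 60
No arrangement into 5 storage lockers stays within capacity, so 6 is optimal.

6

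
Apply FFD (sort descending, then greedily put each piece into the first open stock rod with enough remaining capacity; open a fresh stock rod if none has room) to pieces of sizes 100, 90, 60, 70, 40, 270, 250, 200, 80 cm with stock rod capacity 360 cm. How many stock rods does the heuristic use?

4

Sorted descending: 270, 250, 200, 100, 90, 80, 70, 60, 40.
  270 → stock rod 1 (new)  [load 270/360]
  250 → stock rod 2 (new)  [load 250/360]
  200 → stock rod 3 (new)  [load 200/360]
  100 → stock rod 2  [load 350/360]
  90 → stock rod 1  [load 360/360]
  80 → stock rod 3  [load 280/360]
  70 → stock rod 3  [load 350/360]
  60 → stock rod 4 (new)  [load 60/360]
  40 → stock rod 4  [load 100/360]
4 stock rods opened.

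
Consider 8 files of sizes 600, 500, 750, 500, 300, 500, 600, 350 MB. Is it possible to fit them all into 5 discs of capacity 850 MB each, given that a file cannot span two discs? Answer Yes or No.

No

Total = 4100 MB; ⌈4100/850⌉ = 5.
6 files each exceed half the capacity and cannot share a disc, forcing at least 6 discs.
At least 6 discs are required, but only 5 are allowed.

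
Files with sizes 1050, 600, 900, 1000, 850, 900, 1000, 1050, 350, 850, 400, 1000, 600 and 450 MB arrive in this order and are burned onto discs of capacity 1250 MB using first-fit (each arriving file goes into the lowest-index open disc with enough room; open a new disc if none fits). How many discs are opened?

11

  1050 → disc 1 (new)  [load 1050/1250]
  600 → disc 2 (new)  [load 600/1250]
  900 → disc 3 (new)  [load 900/1250]
  1000 → disc 4 (new)  [load 1000/1250]
  850 → disc 5 (new)  [load 850/1250]
  900 → disc 6 (new)  [load 900/1250]
  1000 → disc 7 (new)  [load 1000/1250]
  1050 → disc 8 (new)  [load 1050/1250]
  350 → disc 2  [load 950/1250]
  850 → disc 9 (new)  [load 850/1250]
  400 → disc 5  [load 1250/1250]
  1000 → disc 10 (new)  [load 1000/1250]
  600 → disc 11 (new)  [load 600/1250]
  450 → disc 11  [load 1050/1250]
11 discs opened.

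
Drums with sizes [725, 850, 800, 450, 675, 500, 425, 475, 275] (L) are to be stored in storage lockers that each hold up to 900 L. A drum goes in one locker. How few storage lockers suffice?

Total = 850 + 800 + 725 + 675 + 500 + 475 + 450 + 425 + 275 = 5175 L.
Lower bound: ⌈5175/900⌉ = 6 storage lockers.
A packing using 7 storage lockers:
  locker 1: 850 = 850
  locker 2: 800 = 800
  locker 3: 725 = 725
  locker 4: 675 = 675
  locker 5: 500 + 275 = 775
  locker 6: 475 + 425 = 900
  locker 7: 450 = 450
No arrangement into 6 storage lockers stays within capacity, so 7 is optimal.

7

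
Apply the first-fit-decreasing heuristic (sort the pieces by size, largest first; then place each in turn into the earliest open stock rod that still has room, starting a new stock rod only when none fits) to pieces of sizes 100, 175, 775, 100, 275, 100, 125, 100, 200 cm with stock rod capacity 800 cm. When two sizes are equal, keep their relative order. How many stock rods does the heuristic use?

3

Sorted descending: 775, 275, 200, 175, 125, 100, 100, 100, 100.
  775 → stock rod 1 (new)  [load 775/800]
  275 → stock rod 2 (new)  [load 275/800]
  200 → stock rod 2  [load 475/800]
  175 → stock rod 2  [load 650/800]
  125 → stock rod 2  [load 775/800]
  100 → stock rod 3 (new)  [load 100/800]
  100 → stock rod 3  [load 200/800]
  100 → stock rod 3  [load 300/800]
  100 → stock rod 3  [load 400/800]
3 stock rods opened.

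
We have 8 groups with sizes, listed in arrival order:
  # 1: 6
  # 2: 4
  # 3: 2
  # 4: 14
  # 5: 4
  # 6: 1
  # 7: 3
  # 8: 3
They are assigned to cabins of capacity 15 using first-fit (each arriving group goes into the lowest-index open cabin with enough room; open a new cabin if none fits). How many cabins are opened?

3

  6 → cabin 1 (new)  [load 6/15]
  4 → cabin 1  [load 10/15]
  2 → cabin 1  [load 12/15]
  14 → cabin 2 (new)  [load 14/15]
  4 → cabin 3 (new)  [load 4/15]
  1 → cabin 1  [load 13/15]
  3 → cabin 3  [load 7/15]
  3 → cabin 3  [load 10/15]
3 cabins opened.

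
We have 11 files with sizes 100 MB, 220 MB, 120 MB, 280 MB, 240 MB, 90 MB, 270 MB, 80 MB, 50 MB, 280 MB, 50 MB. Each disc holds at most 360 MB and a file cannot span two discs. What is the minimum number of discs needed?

6

Total = 280 + 280 + 270 + 240 + 220 + 120 + 100 + 90 + 80 + 50 + 50 = 1780 MB.
Lower bound: ⌈1780/360⌉ = 5 discs.
A packing using 6 discs:
  disc 1: 280 + 80 = 360
  disc 2: 280 + 50 = 330
  disc 3: 270 + 90 = 360
  disc 4: 240 + 120 = 360
  disc 5: 220 + 100 = 320
  disc 6: 50 = 50
No arrangement into 5 discs stays within capacity, so 6 is optimal.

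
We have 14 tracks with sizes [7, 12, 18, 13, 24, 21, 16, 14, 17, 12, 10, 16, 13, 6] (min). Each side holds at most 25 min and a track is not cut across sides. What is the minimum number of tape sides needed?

Total = 24 + 21 + 18 + 17 + 16 + 16 + 14 + 13 + 13 + 12 + 12 + 10 + 7 + 6 = 199 min.
Lower bound: ⌈199/25⌉ = 8 tape sides.
Also, 9 tracks each exceed 25/2 min, and no two of those can share a side, so at least 9 tape sides are needed.
A packing using 9 tape sides:
  side 1: 24 = 24
  side 2: 21 = 21
  side 3: 18 + 7 = 25
  side 4: 17 + 6 = 23
  side 5: 16 = 16
  side 6: 16 = 16
  side 7: 14 + 10 = 24
  side 8: 13 + 12 = 25
  side 9: 13 + 12 = 25
This matches the lower bound, so 9 is optimal.

9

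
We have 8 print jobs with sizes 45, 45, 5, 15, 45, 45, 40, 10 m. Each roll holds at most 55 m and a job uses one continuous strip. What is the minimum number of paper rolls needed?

Total = 45 + 45 + 45 + 45 + 40 + 15 + 10 + 5 = 250 m.
Lower bound: ⌈250/55⌉ = 5 paper rolls.
A packing using 5 paper rolls:
  roll 1: 45 + 10 = 55
  roll 2: 45 + 5 = 50
  roll 3: 45 = 45
  roll 4: 45 = 45
  roll 5: 40 + 15 = 55
This matches the lower bound, so 5 is optimal.

5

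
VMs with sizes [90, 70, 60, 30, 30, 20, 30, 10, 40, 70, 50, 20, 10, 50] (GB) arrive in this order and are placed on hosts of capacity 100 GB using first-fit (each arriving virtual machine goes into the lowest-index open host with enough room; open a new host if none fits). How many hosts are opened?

6

  90 → host 1 (new)  [load 90/100]
  70 → host 2 (new)  [load 70/100]
  60 → host 3 (new)  [load 60/100]
  30 → host 2  [load 100/100]
  30 → host 3  [load 90/100]
  20 → host 4 (new)  [load 20/100]
  30 → host 4  [load 50/100]
  10 → host 1  [load 100/100]
  40 → host 4  [load 90/100]
  70 → host 5 (new)  [load 70/100]
  50 → host 6 (new)  [load 50/100]
  20 → host 5  [load 90/100]
  10 → host 3  [load 100/100]
  50 → host 6  [load 100/100]
6 hosts opened.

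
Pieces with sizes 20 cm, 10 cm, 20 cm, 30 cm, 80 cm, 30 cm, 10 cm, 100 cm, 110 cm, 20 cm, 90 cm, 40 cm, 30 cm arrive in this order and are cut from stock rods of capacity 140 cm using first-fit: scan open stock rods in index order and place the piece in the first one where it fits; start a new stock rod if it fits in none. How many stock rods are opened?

  20 → stock rod 1 (new)  [load 20/140]
  10 → stock rod 1  [load 30/140]
  20 → stock rod 1  [load 50/140]
  30 → stock rod 1  [load 80/140]
  80 → stock rod 2 (new)  [load 80/140]
  30 → stock rod 1  [load 110/140]
  10 → stock rod 1  [load 120/140]
  100 → stock rod 3 (new)  [load 100/140]
  110 → stock rod 4 (new)  [load 110/140]
  20 → stock rod 1  [load 140/140]
  90 → stock rod 5 (new)  [load 90/140]
  40 → stock rod 2  [load 120/140]
  30 → stock rod 3  [load 130/140]
5 stock rods opened.

5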